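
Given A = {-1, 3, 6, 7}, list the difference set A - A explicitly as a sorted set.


A - A = {a - a' : a, a' ∈ A}.
Compute a - a' for each ordered pair (a, a'):
a = -1: -1--1=0, -1-3=-4, -1-6=-7, -1-7=-8
a = 3: 3--1=4, 3-3=0, 3-6=-3, 3-7=-4
a = 6: 6--1=7, 6-3=3, 6-6=0, 6-7=-1
a = 7: 7--1=8, 7-3=4, 7-6=1, 7-7=0
Collecting distinct values (and noting 0 appears from a-a):
A - A = {-8, -7, -4, -3, -1, 0, 1, 3, 4, 7, 8}
|A - A| = 11

A - A = {-8, -7, -4, -3, -1, 0, 1, 3, 4, 7, 8}


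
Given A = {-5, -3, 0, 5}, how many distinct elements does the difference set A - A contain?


A - A = {a - a' : a, a' ∈ A}; |A| = 4.
Bounds: 2|A|-1 ≤ |A - A| ≤ |A|² - |A| + 1, i.e. 7 ≤ |A - A| ≤ 13.
Note: 0 ∈ A - A always (from a - a). The set is symmetric: if d ∈ A - A then -d ∈ A - A.
Enumerate nonzero differences d = a - a' with a > a' (then include -d):
Positive differences: {2, 3, 5, 8, 10}
Full difference set: {0} ∪ (positive diffs) ∪ (negative diffs).
|A - A| = 1 + 2·5 = 11 (matches direct enumeration: 11).

|A - A| = 11


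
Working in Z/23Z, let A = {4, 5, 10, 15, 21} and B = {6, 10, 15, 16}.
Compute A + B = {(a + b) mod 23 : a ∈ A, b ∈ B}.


Work in Z/23Z: reduce every sum a + b modulo 23.
Enumerate all 20 pairs:
a = 4: 4+6=10, 4+10=14, 4+15=19, 4+16=20
a = 5: 5+6=11, 5+10=15, 5+15=20, 5+16=21
a = 10: 10+6=16, 10+10=20, 10+15=2, 10+16=3
a = 15: 15+6=21, 15+10=2, 15+15=7, 15+16=8
a = 21: 21+6=4, 21+10=8, 21+15=13, 21+16=14
Distinct residues collected: {2, 3, 4, 7, 8, 10, 11, 13, 14, 15, 16, 19, 20, 21}
|A + B| = 14 (out of 23 total residues).

A + B = {2, 3, 4, 7, 8, 10, 11, 13, 14, 15, 16, 19, 20, 21}


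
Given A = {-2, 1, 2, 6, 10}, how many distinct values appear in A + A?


A + A = {a + a' : a, a' ∈ A}; |A| = 5.
General bounds: 2|A| - 1 ≤ |A + A| ≤ |A|(|A|+1)/2, i.e. 9 ≤ |A + A| ≤ 15.
Lower bound 2|A|-1 is attained iff A is an arithmetic progression.
Enumerate sums a + a' for a ≤ a' (symmetric, so this suffices):
a = -2: -2+-2=-4, -2+1=-1, -2+2=0, -2+6=4, -2+10=8
a = 1: 1+1=2, 1+2=3, 1+6=7, 1+10=11
a = 2: 2+2=4, 2+6=8, 2+10=12
a = 6: 6+6=12, 6+10=16
a = 10: 10+10=20
Distinct sums: {-4, -1, 0, 2, 3, 4, 7, 8, 11, 12, 16, 20}
|A + A| = 12

|A + A| = 12


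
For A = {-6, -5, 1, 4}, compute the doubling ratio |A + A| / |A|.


|A| = 4.
Compute A + A by enumerating all 16 pairs.
A + A = {-12, -11, -10, -5, -4, -2, -1, 2, 5, 8}, so |A + A| = 10.
K = |A + A| / |A| = 10/4 = 5/2 ≈ 2.5000.
Reference: AP of size 4 gives K = 7/4 ≈ 1.7500; a fully generic set of size 4 gives K ≈ 2.5000.

|A| = 4, |A + A| = 10, K = 10/4 = 5/2.


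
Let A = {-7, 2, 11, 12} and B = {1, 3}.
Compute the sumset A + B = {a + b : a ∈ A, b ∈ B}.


A + B = {a + b : a ∈ A, b ∈ B}.
Enumerate all |A|·|B| = 4·2 = 8 pairs (a, b) and collect distinct sums.
a = -7: -7+1=-6, -7+3=-4
a = 2: 2+1=3, 2+3=5
a = 11: 11+1=12, 11+3=14
a = 12: 12+1=13, 12+3=15
Collecting distinct sums: A + B = {-6, -4, 3, 5, 12, 13, 14, 15}
|A + B| = 8

A + B = {-6, -4, 3, 5, 12, 13, 14, 15}


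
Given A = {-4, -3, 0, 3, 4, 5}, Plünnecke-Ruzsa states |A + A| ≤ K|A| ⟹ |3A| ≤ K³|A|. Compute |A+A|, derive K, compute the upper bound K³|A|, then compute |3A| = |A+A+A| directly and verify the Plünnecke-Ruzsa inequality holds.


|A| = 6.
Step 1: Compute A + A by enumerating all 36 pairs.
A + A = {-8, -7, -6, -4, -3, -1, 0, 1, 2, 3, 4, 5, 6, 7, 8, 9, 10}, so |A + A| = 17.
Step 2: Doubling constant K = |A + A|/|A| = 17/6 = 17/6 ≈ 2.8333.
Step 3: Plünnecke-Ruzsa gives |3A| ≤ K³·|A| = (2.8333)³ · 6 ≈ 136.4722.
Step 4: Compute 3A = A + A + A directly by enumerating all triples (a,b,c) ∈ A³; |3A| = 28.
Step 5: Check 28 ≤ 136.4722? Yes ✓.

K = 17/6, Plünnecke-Ruzsa bound K³|A| ≈ 136.4722, |3A| = 28, inequality holds.


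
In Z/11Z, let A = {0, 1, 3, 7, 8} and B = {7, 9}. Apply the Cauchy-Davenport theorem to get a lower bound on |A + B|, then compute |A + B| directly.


Cauchy-Davenport: |A + B| ≥ min(p, |A| + |B| - 1) for A, B nonempty in Z/pZ.
|A| = 5, |B| = 2, p = 11.
CD lower bound = min(11, 5 + 2 - 1) = min(11, 6) = 6.
Compute A + B mod 11 directly:
a = 0: 0+7=7, 0+9=9
a = 1: 1+7=8, 1+9=10
a = 3: 3+7=10, 3+9=1
a = 7: 7+7=3, 7+9=5
a = 8: 8+7=4, 8+9=6
A + B = {1, 3, 4, 5, 6, 7, 8, 9, 10}, so |A + B| = 9.
Verify: 9 ≥ 6? Yes ✓.

CD lower bound = 6, actual |A + B| = 9.


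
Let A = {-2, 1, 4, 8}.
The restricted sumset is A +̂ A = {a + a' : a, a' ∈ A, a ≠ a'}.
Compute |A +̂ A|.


Restricted sumset: A +̂ A = {a + a' : a ∈ A, a' ∈ A, a ≠ a'}.
Equivalently, take A + A and drop any sum 2a that is achievable ONLY as a + a for a ∈ A (i.e. sums representable only with equal summands).
Enumerate pairs (a, a') with a < a' (symmetric, so each unordered pair gives one sum; this covers all a ≠ a'):
  -2 + 1 = -1
  -2 + 4 = 2
  -2 + 8 = 6
  1 + 4 = 5
  1 + 8 = 9
  4 + 8 = 12
Collected distinct sums: {-1, 2, 5, 6, 9, 12}
|A +̂ A| = 6
(Reference bound: |A +̂ A| ≥ 2|A| - 3 for |A| ≥ 2, with |A| = 4 giving ≥ 5.)

|A +̂ A| = 6


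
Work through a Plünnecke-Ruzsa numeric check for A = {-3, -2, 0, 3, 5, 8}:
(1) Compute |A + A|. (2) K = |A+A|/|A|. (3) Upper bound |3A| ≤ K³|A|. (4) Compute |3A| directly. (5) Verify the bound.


|A| = 6.
Step 1: Compute A + A by enumerating all 36 pairs.
A + A = {-6, -5, -4, -3, -2, 0, 1, 2, 3, 5, 6, 8, 10, 11, 13, 16}, so |A + A| = 16.
Step 2: Doubling constant K = |A + A|/|A| = 16/6 = 16/6 ≈ 2.6667.
Step 3: Plünnecke-Ruzsa gives |3A| ≤ K³·|A| = (2.6667)³ · 6 ≈ 113.7778.
Step 4: Compute 3A = A + A + A directly by enumerating all triples (a,b,c) ∈ A³; |3A| = 29.
Step 5: Check 29 ≤ 113.7778? Yes ✓.

K = 16/6, Plünnecke-Ruzsa bound K³|A| ≈ 113.7778, |3A| = 29, inequality holds.


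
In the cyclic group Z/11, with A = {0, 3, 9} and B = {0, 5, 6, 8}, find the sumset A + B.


Work in Z/11Z: reduce every sum a + b modulo 11.
Enumerate all 12 pairs:
a = 0: 0+0=0, 0+5=5, 0+6=6, 0+8=8
a = 3: 3+0=3, 3+5=8, 3+6=9, 3+8=0
a = 9: 9+0=9, 9+5=3, 9+6=4, 9+8=6
Distinct residues collected: {0, 3, 4, 5, 6, 8, 9}
|A + B| = 7 (out of 11 total residues).

A + B = {0, 3, 4, 5, 6, 8, 9}


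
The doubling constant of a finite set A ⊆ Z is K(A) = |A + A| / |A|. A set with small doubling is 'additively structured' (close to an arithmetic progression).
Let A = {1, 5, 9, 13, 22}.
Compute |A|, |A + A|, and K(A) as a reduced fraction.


|A| = 5.
Compute A + A by enumerating all 25 pairs.
A + A = {2, 6, 10, 14, 18, 22, 23, 26, 27, 31, 35, 44}, so |A + A| = 12.
K = |A + A| / |A| = 12/5 (already in lowest terms) ≈ 2.4000.
Reference: AP of size 5 gives K = 9/5 ≈ 1.8000; a fully generic set of size 5 gives K ≈ 3.0000.

|A| = 5, |A + A| = 12, K = 12/5.


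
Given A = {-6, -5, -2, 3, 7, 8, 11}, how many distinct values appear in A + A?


A + A = {a + a' : a, a' ∈ A}; |A| = 7.
General bounds: 2|A| - 1 ≤ |A + A| ≤ |A|(|A|+1)/2, i.e. 13 ≤ |A + A| ≤ 28.
Lower bound 2|A|-1 is attained iff A is an arithmetic progression.
Enumerate sums a + a' for a ≤ a' (symmetric, so this suffices):
a = -6: -6+-6=-12, -6+-5=-11, -6+-2=-8, -6+3=-3, -6+7=1, -6+8=2, -6+11=5
a = -5: -5+-5=-10, -5+-2=-7, -5+3=-2, -5+7=2, -5+8=3, -5+11=6
a = -2: -2+-2=-4, -2+3=1, -2+7=5, -2+8=6, -2+11=9
a = 3: 3+3=6, 3+7=10, 3+8=11, 3+11=14
a = 7: 7+7=14, 7+8=15, 7+11=18
a = 8: 8+8=16, 8+11=19
a = 11: 11+11=22
Distinct sums: {-12, -11, -10, -8, -7, -4, -3, -2, 1, 2, 3, 5, 6, 9, 10, 11, 14, 15, 16, 18, 19, 22}
|A + A| = 22

|A + A| = 22


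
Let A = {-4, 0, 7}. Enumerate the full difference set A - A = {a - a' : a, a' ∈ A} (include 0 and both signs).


A - A = {a - a' : a, a' ∈ A}.
Compute a - a' for each ordered pair (a, a'):
a = -4: -4--4=0, -4-0=-4, -4-7=-11
a = 0: 0--4=4, 0-0=0, 0-7=-7
a = 7: 7--4=11, 7-0=7, 7-7=0
Collecting distinct values (and noting 0 appears from a-a):
A - A = {-11, -7, -4, 0, 4, 7, 11}
|A - A| = 7

A - A = {-11, -7, -4, 0, 4, 7, 11}


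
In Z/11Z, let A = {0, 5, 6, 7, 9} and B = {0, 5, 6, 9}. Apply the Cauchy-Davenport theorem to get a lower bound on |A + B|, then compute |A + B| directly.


Cauchy-Davenport: |A + B| ≥ min(p, |A| + |B| - 1) for A, B nonempty in Z/pZ.
|A| = 5, |B| = 4, p = 11.
CD lower bound = min(11, 5 + 4 - 1) = min(11, 8) = 8.
Compute A + B mod 11 directly:
a = 0: 0+0=0, 0+5=5, 0+6=6, 0+9=9
a = 5: 5+0=5, 5+5=10, 5+6=0, 5+9=3
a = 6: 6+0=6, 6+5=0, 6+6=1, 6+9=4
a = 7: 7+0=7, 7+5=1, 7+6=2, 7+9=5
a = 9: 9+0=9, 9+5=3, 9+6=4, 9+9=7
A + B = {0, 1, 2, 3, 4, 5, 6, 7, 9, 10}, so |A + B| = 10.
Verify: 10 ≥ 8? Yes ✓.

CD lower bound = 8, actual |A + B| = 10.


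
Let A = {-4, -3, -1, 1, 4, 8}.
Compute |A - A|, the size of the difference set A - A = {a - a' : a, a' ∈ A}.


A - A = {a - a' : a, a' ∈ A}; |A| = 6.
Bounds: 2|A|-1 ≤ |A - A| ≤ |A|² - |A| + 1, i.e. 11 ≤ |A - A| ≤ 31.
Note: 0 ∈ A - A always (from a - a). The set is symmetric: if d ∈ A - A then -d ∈ A - A.
Enumerate nonzero differences d = a - a' with a > a' (then include -d):
Positive differences: {1, 2, 3, 4, 5, 7, 8, 9, 11, 12}
Full difference set: {0} ∪ (positive diffs) ∪ (negative diffs).
|A - A| = 1 + 2·10 = 21 (matches direct enumeration: 21).

|A - A| = 21


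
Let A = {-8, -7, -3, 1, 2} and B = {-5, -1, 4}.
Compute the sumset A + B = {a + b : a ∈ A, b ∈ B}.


A + B = {a + b : a ∈ A, b ∈ B}.
Enumerate all |A|·|B| = 5·3 = 15 pairs (a, b) and collect distinct sums.
a = -8: -8+-5=-13, -8+-1=-9, -8+4=-4
a = -7: -7+-5=-12, -7+-1=-8, -7+4=-3
a = -3: -3+-5=-8, -3+-1=-4, -3+4=1
a = 1: 1+-5=-4, 1+-1=0, 1+4=5
a = 2: 2+-5=-3, 2+-1=1, 2+4=6
Collecting distinct sums: A + B = {-13, -12, -9, -8, -4, -3, 0, 1, 5, 6}
|A + B| = 10

A + B = {-13, -12, -9, -8, -4, -3, 0, 1, 5, 6}


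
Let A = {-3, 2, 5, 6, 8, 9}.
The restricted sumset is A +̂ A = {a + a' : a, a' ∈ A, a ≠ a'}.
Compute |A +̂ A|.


Restricted sumset: A +̂ A = {a + a' : a ∈ A, a' ∈ A, a ≠ a'}.
Equivalently, take A + A and drop any sum 2a that is achievable ONLY as a + a for a ∈ A (i.e. sums representable only with equal summands).
Enumerate pairs (a, a') with a < a' (symmetric, so each unordered pair gives one sum; this covers all a ≠ a'):
  -3 + 2 = -1
  -3 + 5 = 2
  -3 + 6 = 3
  -3 + 8 = 5
  -3 + 9 = 6
  2 + 5 = 7
  2 + 6 = 8
  2 + 8 = 10
  2 + 9 = 11
  5 + 6 = 11
  5 + 8 = 13
  5 + 9 = 14
  6 + 8 = 14
  6 + 9 = 15
  8 + 9 = 17
Collected distinct sums: {-1, 2, 3, 5, 6, 7, 8, 10, 11, 13, 14, 15, 17}
|A +̂ A| = 13
(Reference bound: |A +̂ A| ≥ 2|A| - 3 for |A| ≥ 2, with |A| = 6 giving ≥ 9.)

|A +̂ A| = 13


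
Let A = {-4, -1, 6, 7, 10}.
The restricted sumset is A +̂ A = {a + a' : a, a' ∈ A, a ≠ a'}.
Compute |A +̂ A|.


Restricted sumset: A +̂ A = {a + a' : a ∈ A, a' ∈ A, a ≠ a'}.
Equivalently, take A + A and drop any sum 2a that is achievable ONLY as a + a for a ∈ A (i.e. sums representable only with equal summands).
Enumerate pairs (a, a') with a < a' (symmetric, so each unordered pair gives one sum; this covers all a ≠ a'):
  -4 + -1 = -5
  -4 + 6 = 2
  -4 + 7 = 3
  -4 + 10 = 6
  -1 + 6 = 5
  -1 + 7 = 6
  -1 + 10 = 9
  6 + 7 = 13
  6 + 10 = 16
  7 + 10 = 17
Collected distinct sums: {-5, 2, 3, 5, 6, 9, 13, 16, 17}
|A +̂ A| = 9
(Reference bound: |A +̂ A| ≥ 2|A| - 3 for |A| ≥ 2, with |A| = 5 giving ≥ 7.)

|A +̂ A| = 9


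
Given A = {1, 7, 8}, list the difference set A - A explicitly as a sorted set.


A - A = {a - a' : a, a' ∈ A}.
Compute a - a' for each ordered pair (a, a'):
a = 1: 1-1=0, 1-7=-6, 1-8=-7
a = 7: 7-1=6, 7-7=0, 7-8=-1
a = 8: 8-1=7, 8-7=1, 8-8=0
Collecting distinct values (and noting 0 appears from a-a):
A - A = {-7, -6, -1, 0, 1, 6, 7}
|A - A| = 7

A - A = {-7, -6, -1, 0, 1, 6, 7}


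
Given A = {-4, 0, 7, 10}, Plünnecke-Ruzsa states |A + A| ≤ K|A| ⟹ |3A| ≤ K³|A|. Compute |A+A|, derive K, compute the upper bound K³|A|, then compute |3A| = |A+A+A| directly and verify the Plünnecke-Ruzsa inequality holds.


|A| = 4.
Step 1: Compute A + A by enumerating all 16 pairs.
A + A = {-8, -4, 0, 3, 6, 7, 10, 14, 17, 20}, so |A + A| = 10.
Step 2: Doubling constant K = |A + A|/|A| = 10/4 = 10/4 ≈ 2.5000.
Step 3: Plünnecke-Ruzsa gives |3A| ≤ K³·|A| = (2.5000)³ · 4 ≈ 62.5000.
Step 4: Compute 3A = A + A + A directly by enumerating all triples (a,b,c) ∈ A³; |3A| = 19.
Step 5: Check 19 ≤ 62.5000? Yes ✓.

K = 10/4, Plünnecke-Ruzsa bound K³|A| ≈ 62.5000, |3A| = 19, inequality holds.


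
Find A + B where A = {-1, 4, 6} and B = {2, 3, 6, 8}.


A + B = {a + b : a ∈ A, b ∈ B}.
Enumerate all |A|·|B| = 3·4 = 12 pairs (a, b) and collect distinct sums.
a = -1: -1+2=1, -1+3=2, -1+6=5, -1+8=7
a = 4: 4+2=6, 4+3=7, 4+6=10, 4+8=12
a = 6: 6+2=8, 6+3=9, 6+6=12, 6+8=14
Collecting distinct sums: A + B = {1, 2, 5, 6, 7, 8, 9, 10, 12, 14}
|A + B| = 10

A + B = {1, 2, 5, 6, 7, 8, 9, 10, 12, 14}


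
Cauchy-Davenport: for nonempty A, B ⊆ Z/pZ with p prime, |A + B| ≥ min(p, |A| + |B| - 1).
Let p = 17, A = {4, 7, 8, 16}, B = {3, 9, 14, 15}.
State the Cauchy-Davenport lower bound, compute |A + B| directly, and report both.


Cauchy-Davenport: |A + B| ≥ min(p, |A| + |B| - 1) for A, B nonempty in Z/pZ.
|A| = 4, |B| = 4, p = 17.
CD lower bound = min(17, 4 + 4 - 1) = min(17, 7) = 7.
Compute A + B mod 17 directly:
a = 4: 4+3=7, 4+9=13, 4+14=1, 4+15=2
a = 7: 7+3=10, 7+9=16, 7+14=4, 7+15=5
a = 8: 8+3=11, 8+9=0, 8+14=5, 8+15=6
a = 16: 16+3=2, 16+9=8, 16+14=13, 16+15=14
A + B = {0, 1, 2, 4, 5, 6, 7, 8, 10, 11, 13, 14, 16}, so |A + B| = 13.
Verify: 13 ≥ 7? Yes ✓.

CD lower bound = 7, actual |A + B| = 13.


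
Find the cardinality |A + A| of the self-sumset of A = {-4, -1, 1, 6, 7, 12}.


A + A = {a + a' : a, a' ∈ A}; |A| = 6.
General bounds: 2|A| - 1 ≤ |A + A| ≤ |A|(|A|+1)/2, i.e. 11 ≤ |A + A| ≤ 21.
Lower bound 2|A|-1 is attained iff A is an arithmetic progression.
Enumerate sums a + a' for a ≤ a' (symmetric, so this suffices):
a = -4: -4+-4=-8, -4+-1=-5, -4+1=-3, -4+6=2, -4+7=3, -4+12=8
a = -1: -1+-1=-2, -1+1=0, -1+6=5, -1+7=6, -1+12=11
a = 1: 1+1=2, 1+6=7, 1+7=8, 1+12=13
a = 6: 6+6=12, 6+7=13, 6+12=18
a = 7: 7+7=14, 7+12=19
a = 12: 12+12=24
Distinct sums: {-8, -5, -3, -2, 0, 2, 3, 5, 6, 7, 8, 11, 12, 13, 14, 18, 19, 24}
|A + A| = 18

|A + A| = 18


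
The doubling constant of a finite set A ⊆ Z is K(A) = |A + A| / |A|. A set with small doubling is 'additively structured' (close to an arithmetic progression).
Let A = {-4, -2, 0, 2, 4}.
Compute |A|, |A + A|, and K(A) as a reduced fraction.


|A| = 5.
Compute A + A by enumerating all 25 pairs.
A + A = {-8, -6, -4, -2, 0, 2, 4, 6, 8}, so |A + A| = 9.
K = |A + A| / |A| = 9/5 (already in lowest terms) ≈ 1.8000.
Reference: AP of size 5 gives K = 9/5 ≈ 1.8000; a fully generic set of size 5 gives K ≈ 3.0000.

|A| = 5, |A + A| = 9, K = 9/5.


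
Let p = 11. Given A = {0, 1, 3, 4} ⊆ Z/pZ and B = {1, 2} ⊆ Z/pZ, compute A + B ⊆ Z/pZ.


Work in Z/11Z: reduce every sum a + b modulo 11.
Enumerate all 8 pairs:
a = 0: 0+1=1, 0+2=2
a = 1: 1+1=2, 1+2=3
a = 3: 3+1=4, 3+2=5
a = 4: 4+1=5, 4+2=6
Distinct residues collected: {1, 2, 3, 4, 5, 6}
|A + B| = 6 (out of 11 total residues).

A + B = {1, 2, 3, 4, 5, 6}


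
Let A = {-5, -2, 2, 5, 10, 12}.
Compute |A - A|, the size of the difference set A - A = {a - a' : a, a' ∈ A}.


A - A = {a - a' : a, a' ∈ A}; |A| = 6.
Bounds: 2|A|-1 ≤ |A - A| ≤ |A|² - |A| + 1, i.e. 11 ≤ |A - A| ≤ 31.
Note: 0 ∈ A - A always (from a - a). The set is symmetric: if d ∈ A - A then -d ∈ A - A.
Enumerate nonzero differences d = a - a' with a > a' (then include -d):
Positive differences: {2, 3, 4, 5, 7, 8, 10, 12, 14, 15, 17}
Full difference set: {0} ∪ (positive diffs) ∪ (negative diffs).
|A - A| = 1 + 2·11 = 23 (matches direct enumeration: 23).

|A - A| = 23


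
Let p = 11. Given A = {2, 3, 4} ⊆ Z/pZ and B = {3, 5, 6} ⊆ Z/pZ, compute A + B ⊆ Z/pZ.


Work in Z/11Z: reduce every sum a + b modulo 11.
Enumerate all 9 pairs:
a = 2: 2+3=5, 2+5=7, 2+6=8
a = 3: 3+3=6, 3+5=8, 3+6=9
a = 4: 4+3=7, 4+5=9, 4+6=10
Distinct residues collected: {5, 6, 7, 8, 9, 10}
|A + B| = 6 (out of 11 total residues).

A + B = {5, 6, 7, 8, 9, 10}


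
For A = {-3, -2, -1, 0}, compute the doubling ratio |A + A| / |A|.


|A| = 4.
Compute A + A by enumerating all 16 pairs.
A + A = {-6, -5, -4, -3, -2, -1, 0}, so |A + A| = 7.
K = |A + A| / |A| = 7/4 (already in lowest terms) ≈ 1.7500.
Reference: AP of size 4 gives K = 7/4 ≈ 1.7500; a fully generic set of size 4 gives K ≈ 2.5000.

|A| = 4, |A + A| = 7, K = 7/4.


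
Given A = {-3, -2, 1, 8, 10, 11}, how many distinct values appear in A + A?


A + A = {a + a' : a, a' ∈ A}; |A| = 6.
General bounds: 2|A| - 1 ≤ |A + A| ≤ |A|(|A|+1)/2, i.e. 11 ≤ |A + A| ≤ 21.
Lower bound 2|A|-1 is attained iff A is an arithmetic progression.
Enumerate sums a + a' for a ≤ a' (symmetric, so this suffices):
a = -3: -3+-3=-6, -3+-2=-5, -3+1=-2, -3+8=5, -3+10=7, -3+11=8
a = -2: -2+-2=-4, -2+1=-1, -2+8=6, -2+10=8, -2+11=9
a = 1: 1+1=2, 1+8=9, 1+10=11, 1+11=12
a = 8: 8+8=16, 8+10=18, 8+11=19
a = 10: 10+10=20, 10+11=21
a = 11: 11+11=22
Distinct sums: {-6, -5, -4, -2, -1, 2, 5, 6, 7, 8, 9, 11, 12, 16, 18, 19, 20, 21, 22}
|A + A| = 19

|A + A| = 19


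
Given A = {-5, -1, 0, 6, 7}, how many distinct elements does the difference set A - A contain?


A - A = {a - a' : a, a' ∈ A}; |A| = 5.
Bounds: 2|A|-1 ≤ |A - A| ≤ |A|² - |A| + 1, i.e. 9 ≤ |A - A| ≤ 21.
Note: 0 ∈ A - A always (from a - a). The set is symmetric: if d ∈ A - A then -d ∈ A - A.
Enumerate nonzero differences d = a - a' with a > a' (then include -d):
Positive differences: {1, 4, 5, 6, 7, 8, 11, 12}
Full difference set: {0} ∪ (positive diffs) ∪ (negative diffs).
|A - A| = 1 + 2·8 = 17 (matches direct enumeration: 17).

|A - A| = 17


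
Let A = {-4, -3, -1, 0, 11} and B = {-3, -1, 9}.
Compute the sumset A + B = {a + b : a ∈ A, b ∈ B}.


A + B = {a + b : a ∈ A, b ∈ B}.
Enumerate all |A|·|B| = 5·3 = 15 pairs (a, b) and collect distinct sums.
a = -4: -4+-3=-7, -4+-1=-5, -4+9=5
a = -3: -3+-3=-6, -3+-1=-4, -3+9=6
a = -1: -1+-3=-4, -1+-1=-2, -1+9=8
a = 0: 0+-3=-3, 0+-1=-1, 0+9=9
a = 11: 11+-3=8, 11+-1=10, 11+9=20
Collecting distinct sums: A + B = {-7, -6, -5, -4, -3, -2, -1, 5, 6, 8, 9, 10, 20}
|A + B| = 13

A + B = {-7, -6, -5, -4, -3, -2, -1, 5, 6, 8, 9, 10, 20}


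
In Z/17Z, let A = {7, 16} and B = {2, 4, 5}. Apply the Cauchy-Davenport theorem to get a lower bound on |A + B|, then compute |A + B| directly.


Cauchy-Davenport: |A + B| ≥ min(p, |A| + |B| - 1) for A, B nonempty in Z/pZ.
|A| = 2, |B| = 3, p = 17.
CD lower bound = min(17, 2 + 3 - 1) = min(17, 4) = 4.
Compute A + B mod 17 directly:
a = 7: 7+2=9, 7+4=11, 7+5=12
a = 16: 16+2=1, 16+4=3, 16+5=4
A + B = {1, 3, 4, 9, 11, 12}, so |A + B| = 6.
Verify: 6 ≥ 4? Yes ✓.

CD lower bound = 4, actual |A + B| = 6.


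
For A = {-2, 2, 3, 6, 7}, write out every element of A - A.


A - A = {a - a' : a, a' ∈ A}.
Compute a - a' for each ordered pair (a, a'):
a = -2: -2--2=0, -2-2=-4, -2-3=-5, -2-6=-8, -2-7=-9
a = 2: 2--2=4, 2-2=0, 2-3=-1, 2-6=-4, 2-7=-5
a = 3: 3--2=5, 3-2=1, 3-3=0, 3-6=-3, 3-7=-4
a = 6: 6--2=8, 6-2=4, 6-3=3, 6-6=0, 6-7=-1
a = 7: 7--2=9, 7-2=5, 7-3=4, 7-6=1, 7-7=0
Collecting distinct values (and noting 0 appears from a-a):
A - A = {-9, -8, -5, -4, -3, -1, 0, 1, 3, 4, 5, 8, 9}
|A - A| = 13

A - A = {-9, -8, -5, -4, -3, -1, 0, 1, 3, 4, 5, 8, 9}


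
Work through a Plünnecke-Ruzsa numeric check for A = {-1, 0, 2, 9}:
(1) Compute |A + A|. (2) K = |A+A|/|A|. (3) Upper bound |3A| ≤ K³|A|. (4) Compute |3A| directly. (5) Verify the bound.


|A| = 4.
Step 1: Compute A + A by enumerating all 16 pairs.
A + A = {-2, -1, 0, 1, 2, 4, 8, 9, 11, 18}, so |A + A| = 10.
Step 2: Doubling constant K = |A + A|/|A| = 10/4 = 10/4 ≈ 2.5000.
Step 3: Plünnecke-Ruzsa gives |3A| ≤ K³·|A| = (2.5000)³ · 4 ≈ 62.5000.
Step 4: Compute 3A = A + A + A directly by enumerating all triples (a,b,c) ∈ A³; |3A| = 19.
Step 5: Check 19 ≤ 62.5000? Yes ✓.

K = 10/4, Plünnecke-Ruzsa bound K³|A| ≈ 62.5000, |3A| = 19, inequality holds.


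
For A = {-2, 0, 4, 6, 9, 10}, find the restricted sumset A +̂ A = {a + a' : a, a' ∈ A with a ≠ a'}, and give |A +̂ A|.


Restricted sumset: A +̂ A = {a + a' : a ∈ A, a' ∈ A, a ≠ a'}.
Equivalently, take A + A and drop any sum 2a that is achievable ONLY as a + a for a ∈ A (i.e. sums representable only with equal summands).
Enumerate pairs (a, a') with a < a' (symmetric, so each unordered pair gives one sum; this covers all a ≠ a'):
  -2 + 0 = -2
  -2 + 4 = 2
  -2 + 6 = 4
  -2 + 9 = 7
  -2 + 10 = 8
  0 + 4 = 4
  0 + 6 = 6
  0 + 9 = 9
  0 + 10 = 10
  4 + 6 = 10
  4 + 9 = 13
  4 + 10 = 14
  6 + 9 = 15
  6 + 10 = 16
  9 + 10 = 19
Collected distinct sums: {-2, 2, 4, 6, 7, 8, 9, 10, 13, 14, 15, 16, 19}
|A +̂ A| = 13
(Reference bound: |A +̂ A| ≥ 2|A| - 3 for |A| ≥ 2, with |A| = 6 giving ≥ 9.)

|A +̂ A| = 13


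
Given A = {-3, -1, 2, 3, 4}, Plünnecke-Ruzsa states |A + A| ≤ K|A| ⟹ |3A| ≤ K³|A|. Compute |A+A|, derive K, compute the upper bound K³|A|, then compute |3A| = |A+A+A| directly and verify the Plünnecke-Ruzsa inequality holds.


|A| = 5.
Step 1: Compute A + A by enumerating all 25 pairs.
A + A = {-6, -4, -2, -1, 0, 1, 2, 3, 4, 5, 6, 7, 8}, so |A + A| = 13.
Step 2: Doubling constant K = |A + A|/|A| = 13/5 = 13/5 ≈ 2.6000.
Step 3: Plünnecke-Ruzsa gives |3A| ≤ K³·|A| = (2.6000)³ · 5 ≈ 87.8800.
Step 4: Compute 3A = A + A + A directly by enumerating all triples (a,b,c) ∈ A³; |3A| = 20.
Step 5: Check 20 ≤ 87.8800? Yes ✓.

K = 13/5, Plünnecke-Ruzsa bound K³|A| ≈ 87.8800, |3A| = 20, inequality holds.


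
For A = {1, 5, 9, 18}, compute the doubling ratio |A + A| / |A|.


|A| = 4.
Compute A + A by enumerating all 16 pairs.
A + A = {2, 6, 10, 14, 18, 19, 23, 27, 36}, so |A + A| = 9.
K = |A + A| / |A| = 9/4 (already in lowest terms) ≈ 2.2500.
Reference: AP of size 4 gives K = 7/4 ≈ 1.7500; a fully generic set of size 4 gives K ≈ 2.5000.

|A| = 4, |A + A| = 9, K = 9/4.


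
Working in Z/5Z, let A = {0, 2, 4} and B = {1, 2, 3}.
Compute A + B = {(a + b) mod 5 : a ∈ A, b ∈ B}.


Work in Z/5Z: reduce every sum a + b modulo 5.
Enumerate all 9 pairs:
a = 0: 0+1=1, 0+2=2, 0+3=3
a = 2: 2+1=3, 2+2=4, 2+3=0
a = 4: 4+1=0, 4+2=1, 4+3=2
Distinct residues collected: {0, 1, 2, 3, 4}
|A + B| = 5 (out of 5 total residues).

A + B = {0, 1, 2, 3, 4}


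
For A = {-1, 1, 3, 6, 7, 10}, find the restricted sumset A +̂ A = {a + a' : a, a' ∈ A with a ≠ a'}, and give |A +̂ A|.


Restricted sumset: A +̂ A = {a + a' : a ∈ A, a' ∈ A, a ≠ a'}.
Equivalently, take A + A and drop any sum 2a that is achievable ONLY as a + a for a ∈ A (i.e. sums representable only with equal summands).
Enumerate pairs (a, a') with a < a' (symmetric, so each unordered pair gives one sum; this covers all a ≠ a'):
  -1 + 1 = 0
  -1 + 3 = 2
  -1 + 6 = 5
  -1 + 7 = 6
  -1 + 10 = 9
  1 + 3 = 4
  1 + 6 = 7
  1 + 7 = 8
  1 + 10 = 11
  3 + 6 = 9
  3 + 7 = 10
  3 + 10 = 13
  6 + 7 = 13
  6 + 10 = 16
  7 + 10 = 17
Collected distinct sums: {0, 2, 4, 5, 6, 7, 8, 9, 10, 11, 13, 16, 17}
|A +̂ A| = 13
(Reference bound: |A +̂ A| ≥ 2|A| - 3 for |A| ≥ 2, with |A| = 6 giving ≥ 9.)

|A +̂ A| = 13


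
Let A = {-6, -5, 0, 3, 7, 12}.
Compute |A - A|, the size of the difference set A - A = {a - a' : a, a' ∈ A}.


A - A = {a - a' : a, a' ∈ A}; |A| = 6.
Bounds: 2|A|-1 ≤ |A - A| ≤ |A|² - |A| + 1, i.e. 11 ≤ |A - A| ≤ 31.
Note: 0 ∈ A - A always (from a - a). The set is symmetric: if d ∈ A - A then -d ∈ A - A.
Enumerate nonzero differences d = a - a' with a > a' (then include -d):
Positive differences: {1, 3, 4, 5, 6, 7, 8, 9, 12, 13, 17, 18}
Full difference set: {0} ∪ (positive diffs) ∪ (negative diffs).
|A - A| = 1 + 2·12 = 25 (matches direct enumeration: 25).

|A - A| = 25


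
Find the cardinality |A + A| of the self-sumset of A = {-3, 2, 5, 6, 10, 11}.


A + A = {a + a' : a, a' ∈ A}; |A| = 6.
General bounds: 2|A| - 1 ≤ |A + A| ≤ |A|(|A|+1)/2, i.e. 11 ≤ |A + A| ≤ 21.
Lower bound 2|A|-1 is attained iff A is an arithmetic progression.
Enumerate sums a + a' for a ≤ a' (symmetric, so this suffices):
a = -3: -3+-3=-6, -3+2=-1, -3+5=2, -3+6=3, -3+10=7, -3+11=8
a = 2: 2+2=4, 2+5=7, 2+6=8, 2+10=12, 2+11=13
a = 5: 5+5=10, 5+6=11, 5+10=15, 5+11=16
a = 6: 6+6=12, 6+10=16, 6+11=17
a = 10: 10+10=20, 10+11=21
a = 11: 11+11=22
Distinct sums: {-6, -1, 2, 3, 4, 7, 8, 10, 11, 12, 13, 15, 16, 17, 20, 21, 22}
|A + A| = 17

|A + A| = 17


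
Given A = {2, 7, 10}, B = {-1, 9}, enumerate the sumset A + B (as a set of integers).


A + B = {a + b : a ∈ A, b ∈ B}.
Enumerate all |A|·|B| = 3·2 = 6 pairs (a, b) and collect distinct sums.
a = 2: 2+-1=1, 2+9=11
a = 7: 7+-1=6, 7+9=16
a = 10: 10+-1=9, 10+9=19
Collecting distinct sums: A + B = {1, 6, 9, 11, 16, 19}
|A + B| = 6

A + B = {1, 6, 9, 11, 16, 19}


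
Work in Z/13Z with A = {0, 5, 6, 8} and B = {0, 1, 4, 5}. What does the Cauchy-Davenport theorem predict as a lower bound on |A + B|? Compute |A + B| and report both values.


Cauchy-Davenport: |A + B| ≥ min(p, |A| + |B| - 1) for A, B nonempty in Z/pZ.
|A| = 4, |B| = 4, p = 13.
CD lower bound = min(13, 4 + 4 - 1) = min(13, 7) = 7.
Compute A + B mod 13 directly:
a = 0: 0+0=0, 0+1=1, 0+4=4, 0+5=5
a = 5: 5+0=5, 5+1=6, 5+4=9, 5+5=10
a = 6: 6+0=6, 6+1=7, 6+4=10, 6+5=11
a = 8: 8+0=8, 8+1=9, 8+4=12, 8+5=0
A + B = {0, 1, 4, 5, 6, 7, 8, 9, 10, 11, 12}, so |A + B| = 11.
Verify: 11 ≥ 7? Yes ✓.

CD lower bound = 7, actual |A + B| = 11.


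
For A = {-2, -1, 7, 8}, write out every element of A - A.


A - A = {a - a' : a, a' ∈ A}.
Compute a - a' for each ordered pair (a, a'):
a = -2: -2--2=0, -2--1=-1, -2-7=-9, -2-8=-10
a = -1: -1--2=1, -1--1=0, -1-7=-8, -1-8=-9
a = 7: 7--2=9, 7--1=8, 7-7=0, 7-8=-1
a = 8: 8--2=10, 8--1=9, 8-7=1, 8-8=0
Collecting distinct values (and noting 0 appears from a-a):
A - A = {-10, -9, -8, -1, 0, 1, 8, 9, 10}
|A - A| = 9

A - A = {-10, -9, -8, -1, 0, 1, 8, 9, 10}


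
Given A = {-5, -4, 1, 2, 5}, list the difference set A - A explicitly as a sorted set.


A - A = {a - a' : a, a' ∈ A}.
Compute a - a' for each ordered pair (a, a'):
a = -5: -5--5=0, -5--4=-1, -5-1=-6, -5-2=-7, -5-5=-10
a = -4: -4--5=1, -4--4=0, -4-1=-5, -4-2=-6, -4-5=-9
a = 1: 1--5=6, 1--4=5, 1-1=0, 1-2=-1, 1-5=-4
a = 2: 2--5=7, 2--4=6, 2-1=1, 2-2=0, 2-5=-3
a = 5: 5--5=10, 5--4=9, 5-1=4, 5-2=3, 5-5=0
Collecting distinct values (and noting 0 appears from a-a):
A - A = {-10, -9, -7, -6, -5, -4, -3, -1, 0, 1, 3, 4, 5, 6, 7, 9, 10}
|A - A| = 17

A - A = {-10, -9, -7, -6, -5, -4, -3, -1, 0, 1, 3, 4, 5, 6, 7, 9, 10}


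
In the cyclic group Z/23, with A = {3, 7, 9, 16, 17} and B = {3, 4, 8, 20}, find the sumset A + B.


Work in Z/23Z: reduce every sum a + b modulo 23.
Enumerate all 20 pairs:
a = 3: 3+3=6, 3+4=7, 3+8=11, 3+20=0
a = 7: 7+3=10, 7+4=11, 7+8=15, 7+20=4
a = 9: 9+3=12, 9+4=13, 9+8=17, 9+20=6
a = 16: 16+3=19, 16+4=20, 16+8=1, 16+20=13
a = 17: 17+3=20, 17+4=21, 17+8=2, 17+20=14
Distinct residues collected: {0, 1, 2, 4, 6, 7, 10, 11, 12, 13, 14, 15, 17, 19, 20, 21}
|A + B| = 16 (out of 23 total residues).

A + B = {0, 1, 2, 4, 6, 7, 10, 11, 12, 13, 14, 15, 17, 19, 20, 21}


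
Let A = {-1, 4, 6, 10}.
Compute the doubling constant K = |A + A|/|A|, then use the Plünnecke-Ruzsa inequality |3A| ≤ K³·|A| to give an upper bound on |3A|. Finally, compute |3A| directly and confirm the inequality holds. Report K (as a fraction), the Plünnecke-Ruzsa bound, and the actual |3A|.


|A| = 4.
Step 1: Compute A + A by enumerating all 16 pairs.
A + A = {-2, 3, 5, 8, 9, 10, 12, 14, 16, 20}, so |A + A| = 10.
Step 2: Doubling constant K = |A + A|/|A| = 10/4 = 10/4 ≈ 2.5000.
Step 3: Plünnecke-Ruzsa gives |3A| ≤ K³·|A| = (2.5000)³ · 4 ≈ 62.5000.
Step 4: Compute 3A = A + A + A directly by enumerating all triples (a,b,c) ∈ A³; |3A| = 19.
Step 5: Check 19 ≤ 62.5000? Yes ✓.

K = 10/4, Plünnecke-Ruzsa bound K³|A| ≈ 62.5000, |3A| = 19, inequality holds.


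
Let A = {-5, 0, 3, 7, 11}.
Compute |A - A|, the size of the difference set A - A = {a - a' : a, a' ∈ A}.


A - A = {a - a' : a, a' ∈ A}; |A| = 5.
Bounds: 2|A|-1 ≤ |A - A| ≤ |A|² - |A| + 1, i.e. 9 ≤ |A - A| ≤ 21.
Note: 0 ∈ A - A always (from a - a). The set is symmetric: if d ∈ A - A then -d ∈ A - A.
Enumerate nonzero differences d = a - a' with a > a' (then include -d):
Positive differences: {3, 4, 5, 7, 8, 11, 12, 16}
Full difference set: {0} ∪ (positive diffs) ∪ (negative diffs).
|A - A| = 1 + 2·8 = 17 (matches direct enumeration: 17).

|A - A| = 17


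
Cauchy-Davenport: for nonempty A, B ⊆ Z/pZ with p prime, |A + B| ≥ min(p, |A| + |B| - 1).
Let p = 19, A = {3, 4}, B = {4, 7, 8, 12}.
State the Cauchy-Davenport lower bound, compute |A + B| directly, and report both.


Cauchy-Davenport: |A + B| ≥ min(p, |A| + |B| - 1) for A, B nonempty in Z/pZ.
|A| = 2, |B| = 4, p = 19.
CD lower bound = min(19, 2 + 4 - 1) = min(19, 5) = 5.
Compute A + B mod 19 directly:
a = 3: 3+4=7, 3+7=10, 3+8=11, 3+12=15
a = 4: 4+4=8, 4+7=11, 4+8=12, 4+12=16
A + B = {7, 8, 10, 11, 12, 15, 16}, so |A + B| = 7.
Verify: 7 ≥ 5? Yes ✓.

CD lower bound = 5, actual |A + B| = 7.


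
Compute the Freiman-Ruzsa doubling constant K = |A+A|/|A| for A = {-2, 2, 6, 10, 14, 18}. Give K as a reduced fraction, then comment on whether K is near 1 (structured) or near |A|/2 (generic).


|A| = 6.
Compute A + A by enumerating all 36 pairs.
A + A = {-4, 0, 4, 8, 12, 16, 20, 24, 28, 32, 36}, so |A + A| = 11.
K = |A + A| / |A| = 11/6 (already in lowest terms) ≈ 1.8333.
Reference: AP of size 6 gives K = 11/6 ≈ 1.8333; a fully generic set of size 6 gives K ≈ 3.5000.

|A| = 6, |A + A| = 11, K = 11/6.


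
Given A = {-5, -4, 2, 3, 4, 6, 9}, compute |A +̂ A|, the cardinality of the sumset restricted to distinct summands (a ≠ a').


Restricted sumset: A +̂ A = {a + a' : a ∈ A, a' ∈ A, a ≠ a'}.
Equivalently, take A + A and drop any sum 2a that is achievable ONLY as a + a for a ∈ A (i.e. sums representable only with equal summands).
Enumerate pairs (a, a') with a < a' (symmetric, so each unordered pair gives one sum; this covers all a ≠ a'):
  -5 + -4 = -9
  -5 + 2 = -3
  -5 + 3 = -2
  -5 + 4 = -1
  -5 + 6 = 1
  -5 + 9 = 4
  -4 + 2 = -2
  -4 + 3 = -1
  -4 + 4 = 0
  -4 + 6 = 2
  -4 + 9 = 5
  2 + 3 = 5
  2 + 4 = 6
  2 + 6 = 8
  2 + 9 = 11
  3 + 4 = 7
  3 + 6 = 9
  3 + 9 = 12
  4 + 6 = 10
  4 + 9 = 13
  6 + 9 = 15
Collected distinct sums: {-9, -3, -2, -1, 0, 1, 2, 4, 5, 6, 7, 8, 9, 10, 11, 12, 13, 15}
|A +̂ A| = 18
(Reference bound: |A +̂ A| ≥ 2|A| - 3 for |A| ≥ 2, with |A| = 7 giving ≥ 11.)

|A +̂ A| = 18


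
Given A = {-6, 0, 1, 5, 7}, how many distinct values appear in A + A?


A + A = {a + a' : a, a' ∈ A}; |A| = 5.
General bounds: 2|A| - 1 ≤ |A + A| ≤ |A|(|A|+1)/2, i.e. 9 ≤ |A + A| ≤ 15.
Lower bound 2|A|-1 is attained iff A is an arithmetic progression.
Enumerate sums a + a' for a ≤ a' (symmetric, so this suffices):
a = -6: -6+-6=-12, -6+0=-6, -6+1=-5, -6+5=-1, -6+7=1
a = 0: 0+0=0, 0+1=1, 0+5=5, 0+7=7
a = 1: 1+1=2, 1+5=6, 1+7=8
a = 5: 5+5=10, 5+7=12
a = 7: 7+7=14
Distinct sums: {-12, -6, -5, -1, 0, 1, 2, 5, 6, 7, 8, 10, 12, 14}
|A + A| = 14

|A + A| = 14


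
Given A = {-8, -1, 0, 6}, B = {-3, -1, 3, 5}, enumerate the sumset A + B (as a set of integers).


A + B = {a + b : a ∈ A, b ∈ B}.
Enumerate all |A|·|B| = 4·4 = 16 pairs (a, b) and collect distinct sums.
a = -8: -8+-3=-11, -8+-1=-9, -8+3=-5, -8+5=-3
a = -1: -1+-3=-4, -1+-1=-2, -1+3=2, -1+5=4
a = 0: 0+-3=-3, 0+-1=-1, 0+3=3, 0+5=5
a = 6: 6+-3=3, 6+-1=5, 6+3=9, 6+5=11
Collecting distinct sums: A + B = {-11, -9, -5, -4, -3, -2, -1, 2, 3, 4, 5, 9, 11}
|A + B| = 13

A + B = {-11, -9, -5, -4, -3, -2, -1, 2, 3, 4, 5, 9, 11}


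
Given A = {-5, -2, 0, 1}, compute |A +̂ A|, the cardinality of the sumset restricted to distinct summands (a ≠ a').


Restricted sumset: A +̂ A = {a + a' : a ∈ A, a' ∈ A, a ≠ a'}.
Equivalently, take A + A and drop any sum 2a that is achievable ONLY as a + a for a ∈ A (i.e. sums representable only with equal summands).
Enumerate pairs (a, a') with a < a' (symmetric, so each unordered pair gives one sum; this covers all a ≠ a'):
  -5 + -2 = -7
  -5 + 0 = -5
  -5 + 1 = -4
  -2 + 0 = -2
  -2 + 1 = -1
  0 + 1 = 1
Collected distinct sums: {-7, -5, -4, -2, -1, 1}
|A +̂ A| = 6
(Reference bound: |A +̂ A| ≥ 2|A| - 3 for |A| ≥ 2, with |A| = 4 giving ≥ 5.)

|A +̂ A| = 6


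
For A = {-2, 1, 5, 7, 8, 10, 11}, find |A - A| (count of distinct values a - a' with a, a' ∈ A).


A - A = {a - a' : a, a' ∈ A}; |A| = 7.
Bounds: 2|A|-1 ≤ |A - A| ≤ |A|² - |A| + 1, i.e. 13 ≤ |A - A| ≤ 43.
Note: 0 ∈ A - A always (from a - a). The set is symmetric: if d ∈ A - A then -d ∈ A - A.
Enumerate nonzero differences d = a - a' with a > a' (then include -d):
Positive differences: {1, 2, 3, 4, 5, 6, 7, 9, 10, 12, 13}
Full difference set: {0} ∪ (positive diffs) ∪ (negative diffs).
|A - A| = 1 + 2·11 = 23 (matches direct enumeration: 23).

|A - A| = 23


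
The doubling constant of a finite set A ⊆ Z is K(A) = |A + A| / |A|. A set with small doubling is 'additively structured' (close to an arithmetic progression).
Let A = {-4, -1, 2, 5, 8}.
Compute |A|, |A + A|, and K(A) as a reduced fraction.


|A| = 5.
Compute A + A by enumerating all 25 pairs.
A + A = {-8, -5, -2, 1, 4, 7, 10, 13, 16}, so |A + A| = 9.
K = |A + A| / |A| = 9/5 (already in lowest terms) ≈ 1.8000.
Reference: AP of size 5 gives K = 9/5 ≈ 1.8000; a fully generic set of size 5 gives K ≈ 3.0000.

|A| = 5, |A + A| = 9, K = 9/5.


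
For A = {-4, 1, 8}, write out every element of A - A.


A - A = {a - a' : a, a' ∈ A}.
Compute a - a' for each ordered pair (a, a'):
a = -4: -4--4=0, -4-1=-5, -4-8=-12
a = 1: 1--4=5, 1-1=0, 1-8=-7
a = 8: 8--4=12, 8-1=7, 8-8=0
Collecting distinct values (and noting 0 appears from a-a):
A - A = {-12, -7, -5, 0, 5, 7, 12}
|A - A| = 7

A - A = {-12, -7, -5, 0, 5, 7, 12}


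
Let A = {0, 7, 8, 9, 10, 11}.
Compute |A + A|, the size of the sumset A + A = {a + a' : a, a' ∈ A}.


A + A = {a + a' : a, a' ∈ A}; |A| = 6.
General bounds: 2|A| - 1 ≤ |A + A| ≤ |A|(|A|+1)/2, i.e. 11 ≤ |A + A| ≤ 21.
Lower bound 2|A|-1 is attained iff A is an arithmetic progression.
Enumerate sums a + a' for a ≤ a' (symmetric, so this suffices):
a = 0: 0+0=0, 0+7=7, 0+8=8, 0+9=9, 0+10=10, 0+11=11
a = 7: 7+7=14, 7+8=15, 7+9=16, 7+10=17, 7+11=18
a = 8: 8+8=16, 8+9=17, 8+10=18, 8+11=19
a = 9: 9+9=18, 9+10=19, 9+11=20
a = 10: 10+10=20, 10+11=21
a = 11: 11+11=22
Distinct sums: {0, 7, 8, 9, 10, 11, 14, 15, 16, 17, 18, 19, 20, 21, 22}
|A + A| = 15

|A + A| = 15


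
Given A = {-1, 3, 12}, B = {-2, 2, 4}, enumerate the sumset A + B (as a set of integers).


A + B = {a + b : a ∈ A, b ∈ B}.
Enumerate all |A|·|B| = 3·3 = 9 pairs (a, b) and collect distinct sums.
a = -1: -1+-2=-3, -1+2=1, -1+4=3
a = 3: 3+-2=1, 3+2=5, 3+4=7
a = 12: 12+-2=10, 12+2=14, 12+4=16
Collecting distinct sums: A + B = {-3, 1, 3, 5, 7, 10, 14, 16}
|A + B| = 8

A + B = {-3, 1, 3, 5, 7, 10, 14, 16}


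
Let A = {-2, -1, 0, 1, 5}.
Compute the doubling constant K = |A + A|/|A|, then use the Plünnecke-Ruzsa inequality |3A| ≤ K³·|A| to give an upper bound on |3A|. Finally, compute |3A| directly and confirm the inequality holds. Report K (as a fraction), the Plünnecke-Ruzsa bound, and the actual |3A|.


|A| = 5.
Step 1: Compute A + A by enumerating all 25 pairs.
A + A = {-4, -3, -2, -1, 0, 1, 2, 3, 4, 5, 6, 10}, so |A + A| = 12.
Step 2: Doubling constant K = |A + A|/|A| = 12/5 = 12/5 ≈ 2.4000.
Step 3: Plünnecke-Ruzsa gives |3A| ≤ K³·|A| = (2.4000)³ · 5 ≈ 69.1200.
Step 4: Compute 3A = A + A + A directly by enumerating all triples (a,b,c) ∈ A³; |3A| = 19.
Step 5: Check 19 ≤ 69.1200? Yes ✓.

K = 12/5, Plünnecke-Ruzsa bound K³|A| ≈ 69.1200, |3A| = 19, inequality holds.


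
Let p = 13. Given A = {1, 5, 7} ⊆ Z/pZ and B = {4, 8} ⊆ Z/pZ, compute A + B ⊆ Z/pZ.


Work in Z/13Z: reduce every sum a + b modulo 13.
Enumerate all 6 pairs:
a = 1: 1+4=5, 1+8=9
a = 5: 5+4=9, 5+8=0
a = 7: 7+4=11, 7+8=2
Distinct residues collected: {0, 2, 5, 9, 11}
|A + B| = 5 (out of 13 total residues).

A + B = {0, 2, 5, 9, 11}


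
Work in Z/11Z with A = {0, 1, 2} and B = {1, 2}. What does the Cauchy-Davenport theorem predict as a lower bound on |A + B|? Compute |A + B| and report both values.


Cauchy-Davenport: |A + B| ≥ min(p, |A| + |B| - 1) for A, B nonempty in Z/pZ.
|A| = 3, |B| = 2, p = 11.
CD lower bound = min(11, 3 + 2 - 1) = min(11, 4) = 4.
Compute A + B mod 11 directly:
a = 0: 0+1=1, 0+2=2
a = 1: 1+1=2, 1+2=3
a = 2: 2+1=3, 2+2=4
A + B = {1, 2, 3, 4}, so |A + B| = 4.
Verify: 4 ≥ 4? Yes ✓.

CD lower bound = 4, actual |A + B| = 4.


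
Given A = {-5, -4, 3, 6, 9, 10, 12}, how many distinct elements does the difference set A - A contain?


A - A = {a - a' : a, a' ∈ A}; |A| = 7.
Bounds: 2|A|-1 ≤ |A - A| ≤ |A|² - |A| + 1, i.e. 13 ≤ |A - A| ≤ 43.
Note: 0 ∈ A - A always (from a - a). The set is symmetric: if d ∈ A - A then -d ∈ A - A.
Enumerate nonzero differences d = a - a' with a > a' (then include -d):
Positive differences: {1, 2, 3, 4, 6, 7, 8, 9, 10, 11, 13, 14, 15, 16, 17}
Full difference set: {0} ∪ (positive diffs) ∪ (negative diffs).
|A - A| = 1 + 2·15 = 31 (matches direct enumeration: 31).

|A - A| = 31


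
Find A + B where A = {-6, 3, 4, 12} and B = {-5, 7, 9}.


A + B = {a + b : a ∈ A, b ∈ B}.
Enumerate all |A|·|B| = 4·3 = 12 pairs (a, b) and collect distinct sums.
a = -6: -6+-5=-11, -6+7=1, -6+9=3
a = 3: 3+-5=-2, 3+7=10, 3+9=12
a = 4: 4+-5=-1, 4+7=11, 4+9=13
a = 12: 12+-5=7, 12+7=19, 12+9=21
Collecting distinct sums: A + B = {-11, -2, -1, 1, 3, 7, 10, 11, 12, 13, 19, 21}
|A + B| = 12

A + B = {-11, -2, -1, 1, 3, 7, 10, 11, 12, 13, 19, 21}


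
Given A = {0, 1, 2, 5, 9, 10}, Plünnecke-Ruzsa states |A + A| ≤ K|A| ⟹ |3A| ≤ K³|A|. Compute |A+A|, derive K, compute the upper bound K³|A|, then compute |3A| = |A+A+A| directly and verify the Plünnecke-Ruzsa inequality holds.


|A| = 6.
Step 1: Compute A + A by enumerating all 36 pairs.
A + A = {0, 1, 2, 3, 4, 5, 6, 7, 9, 10, 11, 12, 14, 15, 18, 19, 20}, so |A + A| = 17.
Step 2: Doubling constant K = |A + A|/|A| = 17/6 = 17/6 ≈ 2.8333.
Step 3: Plünnecke-Ruzsa gives |3A| ≤ K³·|A| = (2.8333)³ · 6 ≈ 136.4722.
Step 4: Compute 3A = A + A + A directly by enumerating all triples (a,b,c) ∈ A³; |3A| = 30.
Step 5: Check 30 ≤ 136.4722? Yes ✓.

K = 17/6, Plünnecke-Ruzsa bound K³|A| ≈ 136.4722, |3A| = 30, inequality holds.


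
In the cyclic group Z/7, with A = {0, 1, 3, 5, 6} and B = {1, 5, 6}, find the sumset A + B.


Work in Z/7Z: reduce every sum a + b modulo 7.
Enumerate all 15 pairs:
a = 0: 0+1=1, 0+5=5, 0+6=6
a = 1: 1+1=2, 1+5=6, 1+6=0
a = 3: 3+1=4, 3+5=1, 3+6=2
a = 5: 5+1=6, 5+5=3, 5+6=4
a = 6: 6+1=0, 6+5=4, 6+6=5
Distinct residues collected: {0, 1, 2, 3, 4, 5, 6}
|A + B| = 7 (out of 7 total residues).

A + B = {0, 1, 2, 3, 4, 5, 6}


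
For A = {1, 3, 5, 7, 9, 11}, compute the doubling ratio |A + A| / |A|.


|A| = 6.
Compute A + A by enumerating all 36 pairs.
A + A = {2, 4, 6, 8, 10, 12, 14, 16, 18, 20, 22}, so |A + A| = 11.
K = |A + A| / |A| = 11/6 (already in lowest terms) ≈ 1.8333.
Reference: AP of size 6 gives K = 11/6 ≈ 1.8333; a fully generic set of size 6 gives K ≈ 3.5000.

|A| = 6, |A + A| = 11, K = 11/6.


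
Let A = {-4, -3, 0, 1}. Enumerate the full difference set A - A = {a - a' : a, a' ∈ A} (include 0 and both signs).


A - A = {a - a' : a, a' ∈ A}.
Compute a - a' for each ordered pair (a, a'):
a = -4: -4--4=0, -4--3=-1, -4-0=-4, -4-1=-5
a = -3: -3--4=1, -3--3=0, -3-0=-3, -3-1=-4
a = 0: 0--4=4, 0--3=3, 0-0=0, 0-1=-1
a = 1: 1--4=5, 1--3=4, 1-0=1, 1-1=0
Collecting distinct values (and noting 0 appears from a-a):
A - A = {-5, -4, -3, -1, 0, 1, 3, 4, 5}
|A - A| = 9

A - A = {-5, -4, -3, -1, 0, 1, 3, 4, 5}


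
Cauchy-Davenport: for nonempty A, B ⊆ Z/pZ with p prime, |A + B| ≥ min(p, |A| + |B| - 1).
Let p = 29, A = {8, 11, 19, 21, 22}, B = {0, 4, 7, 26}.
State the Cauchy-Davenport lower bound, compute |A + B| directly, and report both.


Cauchy-Davenport: |A + B| ≥ min(p, |A| + |B| - 1) for A, B nonempty in Z/pZ.
|A| = 5, |B| = 4, p = 29.
CD lower bound = min(29, 5 + 4 - 1) = min(29, 8) = 8.
Compute A + B mod 29 directly:
a = 8: 8+0=8, 8+4=12, 8+7=15, 8+26=5
a = 11: 11+0=11, 11+4=15, 11+7=18, 11+26=8
a = 19: 19+0=19, 19+4=23, 19+7=26, 19+26=16
a = 21: 21+0=21, 21+4=25, 21+7=28, 21+26=18
a = 22: 22+0=22, 22+4=26, 22+7=0, 22+26=19
A + B = {0, 5, 8, 11, 12, 15, 16, 18, 19, 21, 22, 23, 25, 26, 28}, so |A + B| = 15.
Verify: 15 ≥ 8? Yes ✓.

CD lower bound = 8, actual |A + B| = 15.
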